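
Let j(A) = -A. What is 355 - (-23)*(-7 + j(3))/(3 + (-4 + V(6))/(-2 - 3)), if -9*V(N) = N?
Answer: 17495/59 ≈ 296.53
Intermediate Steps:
V(N) = -N/9
355 - (-23)*(-7 + j(3))/(3 + (-4 + V(6))/(-2 - 3)) = 355 - (-23)*(-7 - 1*3)/(3 + (-4 - ⅑*6)/(-2 - 3)) = 355 - (-23)*(-7 - 3)/(3 + (-4 - ⅔)/(-5)) = 355 - (-23)*(-10/(3 - 14/3*(-⅕))) = 355 - (-23)*(-10/(3 + 14/15)) = 355 - (-23)*(-10/59/15) = 355 - (-23)*(-10*15/59) = 355 - (-23)*(-150)/59 = 355 - 1*3450/59 = 355 - 3450/59 = 17495/59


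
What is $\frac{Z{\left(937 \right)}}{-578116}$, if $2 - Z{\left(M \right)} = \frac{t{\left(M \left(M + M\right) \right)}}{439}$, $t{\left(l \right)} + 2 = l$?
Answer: $\frac{877529}{126896462} \approx 0.0069153$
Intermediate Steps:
$t{\left(l \right)} = -2 + l$
$Z{\left(M \right)} = \frac{880}{439} - \frac{2 M^{2}}{439}$ ($Z{\left(M \right)} = 2 - \frac{-2 + M \left(M + M\right)}{439} = 2 - \left(-2 + M 2 M\right) \frac{1}{439} = 2 - \left(-2 + 2 M^{2}\right) \frac{1}{439} = 2 - \left(- \frac{2}{439} + \frac{2 M^{2}}{439}\right) = \frac{880}{439} - \frac{2 M^{2}}{439}$)
$\frac{Z{\left(937 \right)}}{-578116} = \frac{\frac{880}{439} - \frac{2 \cdot 937^{2}}{439}}{-578116} = \left(\frac{880}{439} - \frac{1755938}{439}\right) \left(- \frac{1}{578116}\right) = \left(- \frac{1755058}{439}\right) \left(- \frac{1}{578116}\right) = \frac{877529}{126896462}$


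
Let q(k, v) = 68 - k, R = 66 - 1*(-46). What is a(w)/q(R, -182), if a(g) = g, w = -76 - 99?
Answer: 175/44 ≈ 3.9773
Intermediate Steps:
R = 112 (R = 66 + 46 = 112)
w = -175
a(w)/q(R, -182) = -175/(68 - 1*112) = -175/(68 - 112) = -175/(-44) = -175*(-1/44) = 175/44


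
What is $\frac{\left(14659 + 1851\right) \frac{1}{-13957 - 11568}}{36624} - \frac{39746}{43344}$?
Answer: $- \frac{1382305558}{1507409505} \approx -0.91701$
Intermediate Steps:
$\frac{\left(14659 + 1851\right) \frac{1}{-13957 - 11568}}{36624} - \frac{39746}{43344} = \frac{16510}{-25525} \cdot \frac{1}{36624} - \frac{2839}{3096} = 16510 \left(- \frac{1}{25525}\right) \frac{1}{36624} - \frac{2839}{3096} = \left(- \frac{3302}{5105}\right) \frac{1}{36624} - \frac{2839}{3096} = - \frac{1651}{93482760} - \frac{2839}{3096} = - \frac{1382305558}{1507409505}$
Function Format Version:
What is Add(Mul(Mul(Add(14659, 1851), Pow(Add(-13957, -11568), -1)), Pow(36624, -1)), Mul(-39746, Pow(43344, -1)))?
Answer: Rational(-1382305558, 1507409505) ≈ -0.91701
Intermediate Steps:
Add(Mul(Mul(Add(14659, 1851), Pow(Add(-13957, -11568), -1)), Pow(36624, -1)), Mul(-39746, Pow(43344, -1))) = Add(Mul(Mul(16510, Pow(-25525, -1)), Rational(1, 36624)), Mul(-39746, Rational(1, 43344))) = Add(Mul(Mul(16510, Rational(-1, 25525)), Rational(1, 36624)), Rational(-2839, 3096)) = Add(Mul(Rational(-3302, 5105), Rational(1, 36624)), Rational(-2839, 3096)) = Add(Rational(-1651, 93482760), Rational(-2839, 3096)) = Rational(-1382305558, 1507409505)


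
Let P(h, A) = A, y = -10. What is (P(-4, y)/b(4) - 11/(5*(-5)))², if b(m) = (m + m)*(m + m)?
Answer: 51529/640000 ≈ 0.080514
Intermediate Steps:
b(m) = 4*m² (b(m) = (2*m)*(2*m) = 4*m²)
(P(-4, y)/b(4) - 11/(5*(-5)))² = (-10/(4*4²) - 11/(5*(-5)))² = (-10/(4*16) - 11/(-25))² = (-10/64 - 11*(-1/25))² = (-10*1/64 + 11/25)² = (-5/32 + 11/25)² = (227/800)² = 51529/640000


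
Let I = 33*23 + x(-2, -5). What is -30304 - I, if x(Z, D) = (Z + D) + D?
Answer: -31051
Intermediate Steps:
x(Z, D) = Z + 2*D (x(Z, D) = (D + Z) + D = Z + 2*D)
I = 747 (I = 33*23 + (-2 + 2*(-5)) = 759 + (-2 - 10) = 759 - 12 = 747)
-30304 - I = -30304 - 1*747 = -30304 - 747 = -31051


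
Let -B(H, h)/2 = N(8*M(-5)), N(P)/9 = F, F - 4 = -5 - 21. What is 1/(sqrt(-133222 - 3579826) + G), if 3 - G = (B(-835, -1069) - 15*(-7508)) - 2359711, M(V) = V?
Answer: 1123349/2523827808126 - I*sqrt(928262)/2523827808126 ≈ 4.451e-7 - 3.8175e-10*I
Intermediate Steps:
F = -22 (F = 4 + (-5 - 21) = 4 - 26 = -22)
N(P) = -198 (N(P) = 9*(-22) = -198)
B(H, h) = 396 (B(H, h) = -2*(-198) = 396)
G = 2246698 (G = 3 - ((396 - 15*(-7508)) - 2359711) = 3 - ((396 + 112620) - 2359711) = 3 - (113016 - 2359711) = 3 - 1*(-2246695) = 3 + 2246695 = 2246698)
1/(sqrt(-133222 - 3579826) + G) = 1/(sqrt(-133222 - 3579826) + 2246698) = 1/(sqrt(-3713048) + 2246698) = 1/(2*I*sqrt(928262) + 2246698) = 1/(2246698 + 2*I*sqrt(928262))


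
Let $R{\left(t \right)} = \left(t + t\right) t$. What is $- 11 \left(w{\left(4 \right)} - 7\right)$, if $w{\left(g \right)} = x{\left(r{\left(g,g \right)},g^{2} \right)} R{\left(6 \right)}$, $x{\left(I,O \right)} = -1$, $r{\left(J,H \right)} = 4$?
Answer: $869$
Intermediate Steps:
$R{\left(t \right)} = 2 t^{2}$ ($R{\left(t \right)} = 2 t t = 2 t^{2}$)
$w{\left(g \right)} = -72$ ($w{\left(g \right)} = - 2 \cdot 6^{2} = - 2 \cdot 36 = \left(-1\right) 72 = -72$)
$- 11 \left(w{\left(4 \right)} - 7\right) = - 11 \left(-72 - 7\right) = \left(-11\right) \left(-79\right) = 869$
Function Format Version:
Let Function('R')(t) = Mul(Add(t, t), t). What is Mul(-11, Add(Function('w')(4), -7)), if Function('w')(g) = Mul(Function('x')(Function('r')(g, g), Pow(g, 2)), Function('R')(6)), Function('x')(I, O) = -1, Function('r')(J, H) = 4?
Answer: 869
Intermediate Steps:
Function('R')(t) = Mul(2, Pow(t, 2)) (Function('R')(t) = Mul(Mul(2, t), t) = Mul(2, Pow(t, 2)))
Function('w')(g) = -72 (Function('w')(g) = Mul(-1, Mul(2, Pow(6, 2))) = Mul(-1, Mul(2, 36)) = Mul(-1, 72) = -72)
Mul(-11, Add(Function('w')(4), -7)) = Mul(-11, Add(-72, -7)) = Mul(-11, -79) = 869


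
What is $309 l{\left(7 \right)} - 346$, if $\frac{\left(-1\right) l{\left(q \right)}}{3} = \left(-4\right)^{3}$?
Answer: $58982$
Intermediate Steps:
$l{\left(q \right)} = 192$ ($l{\left(q \right)} = - 3 \left(-4\right)^{3} = \left(-3\right) \left(-64\right) = 192$)
$309 l{\left(7 \right)} - 346 = 309 \cdot 192 - 346 = 59328 - 346 = 58982$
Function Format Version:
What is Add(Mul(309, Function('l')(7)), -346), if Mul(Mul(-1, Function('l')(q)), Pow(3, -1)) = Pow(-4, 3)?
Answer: 58982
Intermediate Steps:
Function('l')(q) = 192 (Function('l')(q) = Mul(-3, Pow(-4, 3)) = Mul(-3, -64) = 192)
Add(Mul(309, Function('l')(7)), -346) = Add(Mul(309, 192), -346) = Add(59328, -346) = 58982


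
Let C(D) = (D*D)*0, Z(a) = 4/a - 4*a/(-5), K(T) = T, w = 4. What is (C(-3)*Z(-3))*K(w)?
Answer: 0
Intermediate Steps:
Z(a) = 4/a + 4*a/5 (Z(a) = 4/a - 4*a*(-⅕) = 4/a + 4*a/5)
C(D) = 0 (C(D) = D²*0 = 0)
(C(-3)*Z(-3))*K(w) = (0*(4/(-3) + (⅘)*(-3)))*4 = (0*(4*(-⅓) - 12/5))*4 = (0*(-4/3 - 12/5))*4 = (0*(-56/15))*4 = 0*4 = 0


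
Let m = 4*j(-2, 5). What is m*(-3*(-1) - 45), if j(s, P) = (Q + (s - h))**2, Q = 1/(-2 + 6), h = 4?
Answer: -11109/2 ≈ -5554.5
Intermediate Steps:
Q = 1/4 ≈ 0.25000
j(s, P) = (-15/4 + s)**2 (j(s, P) = (1/4 + (s - 1*4))**2 = (1/4 + (s - 4))**2 = (1/4 + (-4 + s))**2 = (-15/4 + s)**2)
m = 529/4 (m = 4*((-15 + 4*(-2))**2/16) = 4*((-15 - 8)**2/16) = 4*((1/16)*(-23)**2) = 4*((1/16)*529) = 4*(529/16) = 529/4 ≈ 132.25)
m*(-3*(-1) - 45) = 529*(-3*(-1) - 45)/4 = 529*(3 - 45)/4 = (529/4)*(-42) = -11109/2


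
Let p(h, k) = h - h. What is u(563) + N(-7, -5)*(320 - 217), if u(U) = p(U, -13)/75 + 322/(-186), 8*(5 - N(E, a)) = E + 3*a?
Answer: 296305/372 ≈ 796.52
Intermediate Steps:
p(h, k) = 0
N(E, a) = 5 - 3*a/8 - E/8 (N(E, a) = 5 - (E + 3*a)/8 = 5 + (-3*a/8 - E/8) = 5 - 3*a/8 - E/8)
u(U) = -161/93 (u(U) = 0/75 + 322/(-186) = 0*(1/75) + 322*(-1/186) = 0 - 161/93 = -161/93)
u(563) + N(-7, -5)*(320 - 217) = -161/93 + (5 - 3/8*(-5) - ⅛*(-7))*(320 - 217) = -161/93 + (5 + 15/8 + 7/8)*103 = -161/93 + (31/4)*103 = -161/93 + 3193/4 = 296305/372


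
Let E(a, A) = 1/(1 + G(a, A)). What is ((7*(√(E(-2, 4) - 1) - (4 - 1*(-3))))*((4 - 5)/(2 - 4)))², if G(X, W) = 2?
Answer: 7105/12 - 343*I*√6/6 ≈ 592.08 - 140.03*I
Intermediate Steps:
E(a, A) = ⅓ (E(a, A) = 1/(1 + 2) = 1/3 = ⅓)
((7*(√(E(-2, 4) - 1) - (4 - 1*(-3))))*((4 - 5)/(2 - 4)))² = ((7*(√(⅓ - 1) - (4 - 1*(-3))))*((4 - 5)/(2 - 4)))² = ((7*(√(-⅔) - (4 + 3)))*(-1/(-2)))² = ((7*(I*√6/3 - 1*7))*(-1*(-½)))² = ((7*(I*√6/3 - 7))*(½))² = ((7*(-7 + I*√6/3))*(½))² = ((-49 + 7*I*√6/3)*(½))² = (-49/2 + 7*I*√6/6)²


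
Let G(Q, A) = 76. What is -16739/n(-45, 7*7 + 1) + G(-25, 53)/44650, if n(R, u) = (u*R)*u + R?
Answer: 3978683/26448075 ≈ 0.15043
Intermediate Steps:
n(R, u) = R + R*u**2 (n(R, u) = (R*u)*u + R = R*u**2 + R = R + R*u**2)
-16739/n(-45, 7*7 + 1) + G(-25, 53)/44650 = -16739*(-1/(45*(1 + (7*7 + 1)**2))) + 76/44650 = -16739*(-1/(45*(1 + (49 + 1)**2))) + 76*(1/44650) = -16739*(-1/(45*(1 + 50**2))) + 2/1175 = -16739*(-1/(45*(1 + 2500))) + 2/1175 = -16739/((-45*2501)) + 2/1175 = -16739/(-112545) + 2/1175 = -16739*(-1/112545) + 2/1175 = 16739/112545 + 2/1175 = 3978683/26448075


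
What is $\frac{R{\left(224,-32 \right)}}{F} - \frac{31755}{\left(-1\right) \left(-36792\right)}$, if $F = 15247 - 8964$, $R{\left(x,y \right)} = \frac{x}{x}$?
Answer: $- \frac{910867}{1055544} \approx -0.86294$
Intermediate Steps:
$R{\left(x,y \right)} = 1$
$F = 6283$ ($F = 15247 - 8964 = 6283$)
$\frac{R{\left(224,-32 \right)}}{F} - \frac{31755}{\left(-1\right) \left(-36792\right)} = 1 \cdot \frac{1}{6283} - \frac{31755}{\left(-1\right) \left(-36792\right)} = 1 \cdot \frac{1}{6283} - \frac{31755}{36792} = \frac{1}{6283} - \frac{145}{168} = - \frac{910867}{1055544}$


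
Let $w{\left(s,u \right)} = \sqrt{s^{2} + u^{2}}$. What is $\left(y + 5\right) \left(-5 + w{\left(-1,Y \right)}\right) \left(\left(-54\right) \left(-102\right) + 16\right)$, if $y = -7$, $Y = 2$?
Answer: $55240 - 11048 \sqrt{5} \approx 30536.0$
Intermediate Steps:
$\left(y + 5\right) \left(-5 + w{\left(-1,Y \right)}\right) \left(\left(-54\right) \left(-102\right) + 16\right) = \left(-7 + 5\right) \left(-5 + \sqrt{\left(-1\right)^{2} + 2^{2}}\right) \left(\left(-54\right) \left(-102\right) + 16\right) = - 2 \left(-5 + \sqrt{1 + 4}\right) \left(5508 + 16\right) = - 2 \left(-5 + \sqrt{5}\right) 5524 = \left(10 - 2 \sqrt{5}\right) 5524 = 55240 - 11048 \sqrt{5}$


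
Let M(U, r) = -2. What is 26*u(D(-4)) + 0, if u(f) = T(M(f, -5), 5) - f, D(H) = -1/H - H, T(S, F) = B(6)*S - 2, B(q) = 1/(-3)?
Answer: -871/6 ≈ -145.17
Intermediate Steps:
B(q) = -1/3
T(S, F) = -2 - S/3 (T(S, F) = -S/3 - 2 = -2 - S/3)
D(H) = -H - 1/H
u(f) = -4/3 - f (u(f) = (-2 - 1/3*(-2)) - f = (-2 + 2/3) - f = -4/3 - f)
26*u(D(-4)) + 0 = 26*(-4/3 - (-1*(-4) - 1/(-4))) + 0 = 26*(-4/3 - (4 - 1*(-1/4))) + 0 = 26*(-4/3 - (4 + 1/4)) + 0 = 26*(-4/3 - 1*17/4) + 0 = 26*(-4/3 - 17/4) + 0 = 26*(-67/12) + 0 = -871/6 + 0 = -871/6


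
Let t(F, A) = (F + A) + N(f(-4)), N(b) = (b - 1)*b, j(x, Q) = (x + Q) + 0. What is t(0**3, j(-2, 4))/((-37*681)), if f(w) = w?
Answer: -22/25197 ≈ -0.00087312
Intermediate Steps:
j(x, Q) = Q + x (j(x, Q) = (Q + x) + 0 = Q + x)
N(b) = b*(-1 + b) (N(b) = (-1 + b)*b = b*(-1 + b))
t(F, A) = 20 + A + F (t(F, A) = (F + A) - 4*(-1 - 4) = (A + F) - 4*(-5) = (A + F) + 20 = 20 + A + F)
t(0**3, j(-2, 4))/((-37*681)) = (20 + (4 - 2) + 0**3)/((-37*681)) = (20 + 2 + 0)/(-25197) = 22*(-1/25197) = -22/25197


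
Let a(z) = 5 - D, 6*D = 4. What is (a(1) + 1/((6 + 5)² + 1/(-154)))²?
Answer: 6544324609/347188689 ≈ 18.849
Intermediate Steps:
D = ⅔ (D = (⅙)*4 = ⅔ ≈ 0.66667)
a(z) = 13/3 (a(z) = 5 - 1*⅔ = 5 - ⅔ = 13/3)
(a(1) + 1/((6 + 5)² + 1/(-154)))² = (13/3 + 1/((6 + 5)² + 1/(-154)))² = (13/3 + 1/(11² - 1/154))² = (13/3 + 1/(121 - 1/154))² = (13/3 + 1/(18633/154))² = (13/3 + 154/18633)² = (80897/18633)² = 6544324609/347188689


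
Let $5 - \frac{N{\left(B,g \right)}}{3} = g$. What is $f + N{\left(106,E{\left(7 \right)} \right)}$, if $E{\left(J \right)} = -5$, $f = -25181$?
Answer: $-25151$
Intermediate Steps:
$N{\left(B,g \right)} = 15 - 3 g$
$f + N{\left(106,E{\left(7 \right)} \right)} = -25181 + \left(15 - -15\right) = -25181 + \left(15 + 15\right) = -25181 + 30 = -25151$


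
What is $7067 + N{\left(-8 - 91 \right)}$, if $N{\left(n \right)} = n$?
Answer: $6968$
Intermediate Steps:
$7067 + N{\left(-8 - 91 \right)} = 7067 - 99 = 6968$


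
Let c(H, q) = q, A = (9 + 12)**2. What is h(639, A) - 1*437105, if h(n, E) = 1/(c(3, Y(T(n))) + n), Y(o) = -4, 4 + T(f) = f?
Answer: -277561674/635 ≈ -4.3711e+5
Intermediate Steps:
T(f) = -4 + f
A = 441 (A = 21**2 = 441)
h(n, E) = 1/(-4 + n)
h(639, A) - 1*437105 = 1/(-4 + 639) - 1*437105 = 1/635 - 437105 = -277561674/635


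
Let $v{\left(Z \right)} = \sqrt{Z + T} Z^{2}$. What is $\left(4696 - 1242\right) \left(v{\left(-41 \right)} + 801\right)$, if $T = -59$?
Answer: $2766654 + 58061740 i \approx 2.7667 \cdot 10^{6} + 5.8062 \cdot 10^{7} i$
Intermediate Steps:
$v{\left(Z \right)} = Z^{2} \sqrt{-59 + Z}$ ($v{\left(Z \right)} = \sqrt{Z - 59} Z^{2} = \sqrt{-59 + Z} Z^{2} = Z^{2} \sqrt{-59 + Z}$)
$\left(4696 - 1242\right) \left(v{\left(-41 \right)} + 801\right) = \left(4696 - 1242\right) \left(\left(-41\right)^{2} \sqrt{-59 - 41} + 801\right) = 3454 \left(1681 \sqrt{-100} + 801\right) = 3454 \left(1681 \cdot 10 i + 801\right) = 3454 \left(16810 i + 801\right) = 3454 \left(801 + 16810 i\right) = 2766654 + 58061740 i$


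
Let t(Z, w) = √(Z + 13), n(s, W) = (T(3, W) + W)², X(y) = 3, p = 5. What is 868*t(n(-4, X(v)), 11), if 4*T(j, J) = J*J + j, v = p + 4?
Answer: 6076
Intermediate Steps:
v = 9 (v = 5 + 4 = 9)
T(j, J) = j/4 + J²/4 (T(j, J) = (J*J + j)/4 = (J² + j)/4 = (j + J²)/4 = j/4 + J²/4)
n(s, W) = (¾ + W + W²/4)² (n(s, W) = (((¼)*3 + W²/4) + W)² = ((¾ + W²/4) + W)² = (¾ + W + W²/4)²)
t(Z, w) = √(13 + Z)
868*t(n(-4, X(v)), 11) = 868*√(13 + (3 + 3² + 4*3)²/16) = 868*√(13 + (3 + 9 + 12)²/16) = 868*√(13 + (1/16)*24²) = 868*√(13 + (1/16)*576) = 868*√(13 + 36) = 868*√49 = 868*7 = 6076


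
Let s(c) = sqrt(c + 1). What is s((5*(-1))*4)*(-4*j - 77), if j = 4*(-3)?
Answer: -29*I*sqrt(19) ≈ -126.41*I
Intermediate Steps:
j = -12
s(c) = sqrt(1 + c)
s((5*(-1))*4)*(-4*j - 77) = sqrt(1 + (5*(-1))*4)*(-4*(-12) - 77) = sqrt(1 - 5*4)*(48 - 77) = sqrt(1 - 20)*(-29) = sqrt(-19)*(-29) = (I*sqrt(19))*(-29) = -29*I*sqrt(19)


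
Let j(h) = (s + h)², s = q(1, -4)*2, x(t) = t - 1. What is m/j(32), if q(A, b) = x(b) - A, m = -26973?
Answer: -26973/400 ≈ -67.432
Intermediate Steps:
x(t) = -1 + t
q(A, b) = -1 + b - A (q(A, b) = (-1 + b) - A = -1 + b - A)
s = -12 (s = (-1 - 4 - 1*1)*2 = (-1 - 4 - 1)*2 = -6*2 = -12)
j(h) = (-12 + h)²
m/j(32) = -26973/(-12 + 32)² = -26973/(20²) = -26973/400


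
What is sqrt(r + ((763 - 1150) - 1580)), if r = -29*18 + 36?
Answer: I*sqrt(2453) ≈ 49.528*I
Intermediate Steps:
r = -486 (r = -522 + 36 = -486)
sqrt(r + ((763 - 1150) - 1580)) = sqrt(-486 + ((763 - 1150) - 1580)) = sqrt(-486 + (-387 - 1580)) = sqrt(-486 - 1967) = sqrt(-2453) = I*sqrt(2453)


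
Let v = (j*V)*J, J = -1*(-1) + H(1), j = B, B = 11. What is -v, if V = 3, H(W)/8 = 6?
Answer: -1617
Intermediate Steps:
j = 11
H(W) = 48 (H(W) = 8*6 = 48)
J = 49 (J = -1*(-1) + 48 = 1 + 48 = 49)
v = 1617 (v = (11*3)*49 = 33*49 = 1617)
-v = -1*1617 = -1617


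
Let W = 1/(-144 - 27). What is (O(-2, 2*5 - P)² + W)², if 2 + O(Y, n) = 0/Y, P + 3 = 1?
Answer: 466489/29241 ≈ 15.953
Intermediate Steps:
P = -2 (P = -3 + 1 = -2)
O(Y, n) = -2 (O(Y, n) = -2 + 0/Y = -2 + 0 = -2)
W = -1/171 (W = 1/(-171) = -1/171 ≈ -0.0058480)
(O(-2, 2*5 - P)² + W)² = ((-2)² - 1/171)² = (4 - 1/171)² = (683/171)² = 466489/29241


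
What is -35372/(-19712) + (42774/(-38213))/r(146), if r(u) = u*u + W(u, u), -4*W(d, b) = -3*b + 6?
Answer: 64636919587/36021713728 ≈ 1.7944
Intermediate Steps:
W(d, b) = -3/2 + 3*b/4 (W(d, b) = -(-3*b + 6)/4 = -(6 - 3*b)/4 = -3/2 + 3*b/4)
r(u) = -3/2 + u² + 3*u/4 (r(u) = u*u + (-3/2 + 3*u/4) = u² + (-3/2 + 3*u/4) = -3/2 + u² + 3*u/4)
-35372/(-19712) + (42774/(-38213))/r(146) = -35372/(-19712) + (42774/(-38213))/(-3/2 + 146² + (¾)*146) = -35372*(-1/19712) + (42774*(-1/38213))/(-3/2 + 21316 + 219/2) = 8843/4928 - 42774/38213/21424 = 8843/4928 - 42774/38213*1/21424 = 8843/4928 - 21387/409337656 = 64636919587/36021713728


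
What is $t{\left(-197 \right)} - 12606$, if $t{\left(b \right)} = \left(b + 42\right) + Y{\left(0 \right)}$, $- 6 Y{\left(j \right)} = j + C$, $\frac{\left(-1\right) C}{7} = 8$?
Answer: $- \frac{38255}{3} \approx -12752.0$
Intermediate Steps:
$C = -56$ ($C = \left(-7\right) 8 = -56$)
$Y{\left(j \right)} = \frac{28}{3} - \frac{j}{6}$ ($Y{\left(j \right)} = - \frac{j - 56}{6} = - \frac{-56 + j}{6} = \frac{28}{3} - \frac{j}{6}$)
$t{\left(b \right)} = \frac{154}{3} + b$ ($t{\left(b \right)} = \left(b + 42\right) + \left(\frac{28}{3} - 0\right) = \left(42 + b\right) + \left(\frac{28}{3} + 0\right) = \left(42 + b\right) + \frac{28}{3} = \frac{154}{3} + b$)
$t{\left(-197 \right)} - 12606 = \left(\frac{154}{3} - 197\right) - 12606 = - \frac{437}{3} - 12606 = - \frac{38255}{3}$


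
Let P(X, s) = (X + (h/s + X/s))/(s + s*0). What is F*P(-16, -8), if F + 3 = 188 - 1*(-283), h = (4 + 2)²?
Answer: 4329/4 ≈ 1082.3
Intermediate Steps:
h = 36 (h = 6² = 36)
P(X, s) = (X + 36/s + X/s)/s (P(X, s) = (X + (36/s + X/s))/(s + s*0) = (X + 36/s + X/s)/(s + 0) = (X + 36/s + X/s)/s)
F = 468 (F = -3 + (188 - 1*(-283)) = -3 + (188 + 283) = -3 + 471 = 468)
F*P(-16, -8) = 468*((36 - 16 - 16*(-8))/(-8)²) = 468*((36 - 16 + 128)/64) = 468*((1/64)*148) = 468*(37/16) = 4329/4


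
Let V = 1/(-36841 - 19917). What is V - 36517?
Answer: -2072631887/56758 ≈ -36517.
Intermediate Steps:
V = -1/56758 (V = 1/(-56758) = -1/56758 ≈ -1.7619e-5)
V - 36517 = -1/56758 - 36517 = -2072631887/56758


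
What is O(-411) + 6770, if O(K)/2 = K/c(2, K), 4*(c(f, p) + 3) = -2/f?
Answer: 91298/13 ≈ 7022.9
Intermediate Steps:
c(f, p) = -3 - 1/(2*f) (c(f, p) = -3 + (-2/f)/4 = -3 - 1/(2*f))
O(K) = -8*K/13 (O(K) = 2*(K/(-3 - ½/2)) = 2*(K/(-3 - ½*½)) = 2*(K/(-3 - ¼)) = 2*(K/(-13/4)) = 2*(K*(-4/13)) = 2*(-4*K/13) = -8*K/13)
O(-411) + 6770 = -8/13*(-411) + 6770 = 3288/13 + 6770 = 91298/13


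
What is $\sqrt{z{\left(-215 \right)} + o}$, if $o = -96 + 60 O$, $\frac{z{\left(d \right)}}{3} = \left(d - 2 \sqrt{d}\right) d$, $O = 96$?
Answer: $\sqrt{144339 + 1290 i \sqrt{215}} \approx 380.73 + 24.841 i$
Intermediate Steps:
$z{\left(d \right)} = 3 d \left(d - 2 \sqrt{d}\right)$ ($z{\left(d \right)} = 3 \left(d - 2 \sqrt{d}\right) d = 3 d \left(d - 2 \sqrt{d}\right)$)
$o = 5664$ ($o = -96 + 60 \cdot 96 = -96 + 5760 = 5664$)
$\sqrt{z{\left(-215 \right)} + o} = \sqrt{\left(- 6 \left(-215\right)^{\frac{3}{2}} + 3 \left(-215\right)^{2}\right) + 5664} = \sqrt{\left(- 6 \left(- 215 i \sqrt{215}\right) + 3 \cdot 46225\right) + 5664} = \sqrt{\left(1290 i \sqrt{215} + 138675\right) + 5664} = \sqrt{\left(138675 + 1290 i \sqrt{215}\right) + 5664} = \sqrt{144339 + 1290 i \sqrt{215}}$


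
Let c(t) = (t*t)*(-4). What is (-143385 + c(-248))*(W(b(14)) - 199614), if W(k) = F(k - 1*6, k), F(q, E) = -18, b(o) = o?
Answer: 77736900432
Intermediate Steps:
c(t) = -4*t**2 (c(t) = t**2*(-4) = -4*t**2)
W(k) = -18
(-143385 + c(-248))*(W(b(14)) - 199614) = (-143385 - 4*(-248)**2)*(-18 - 199614) = (-143385 - 4*61504)*(-199632) = (-143385 - 246016)*(-199632) = -389401*(-199632) = 77736900432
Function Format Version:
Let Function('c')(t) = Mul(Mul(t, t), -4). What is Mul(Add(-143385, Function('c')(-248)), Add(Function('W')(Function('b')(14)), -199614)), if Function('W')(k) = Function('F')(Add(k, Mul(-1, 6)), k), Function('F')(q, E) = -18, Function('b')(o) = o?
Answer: 77736900432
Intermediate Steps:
Function('c')(t) = Mul(-4, Pow(t, 2)) (Function('c')(t) = Mul(Pow(t, 2), -4) = Mul(-4, Pow(t, 2)))
Function('W')(k) = -18
Mul(Add(-143385, Function('c')(-248)), Add(Function('W')(Function('b')(14)), -199614)) = Mul(Add(-143385, Mul(-4, Pow(-248, 2))), Add(-18, -199614)) = Mul(Add(-143385, Mul(-4, 61504)), -199632) = Mul(Add(-143385, -246016), -199632) = Mul(-389401, -199632) = 77736900432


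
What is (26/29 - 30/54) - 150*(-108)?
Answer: 4228289/261 ≈ 16200.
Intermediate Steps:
(26/29 - 30/54) - 150*(-108) = (26*(1/29) - 30*1/54) + 16200 = (26/29 - 5/9) + 16200 = 89/261 + 16200 = 4228289/261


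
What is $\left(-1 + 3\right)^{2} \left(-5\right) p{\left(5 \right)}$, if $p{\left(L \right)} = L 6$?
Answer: $-600$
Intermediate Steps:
$p{\left(L \right)} = 6 L$
$\left(-1 + 3\right)^{2} \left(-5\right) p{\left(5 \right)} = \left(-1 + 3\right)^{2} \left(-5\right) 6 \cdot 5 = 2^{2} \left(-5\right) 30 = 4 \left(-5\right) 30 = \left(-20\right) 30 = -600$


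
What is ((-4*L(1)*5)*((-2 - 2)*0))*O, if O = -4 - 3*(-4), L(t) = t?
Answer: 0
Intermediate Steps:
O = 8 (O = -4 + 12 = 8)
((-4*L(1)*5)*((-2 - 2)*0))*O = ((-4*1*5)*((-2 - 2)*0))*8 = ((-4*5)*(-4*0))*8 = -20*0*8 = 0*8 = 0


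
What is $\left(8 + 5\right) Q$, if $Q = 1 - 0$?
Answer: $13$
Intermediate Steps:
$Q = 1$ ($Q = 1 + 0 = 1$)
$\left(8 + 5\right) Q = \left(8 + 5\right) 1 = 13 \cdot 1 = 13$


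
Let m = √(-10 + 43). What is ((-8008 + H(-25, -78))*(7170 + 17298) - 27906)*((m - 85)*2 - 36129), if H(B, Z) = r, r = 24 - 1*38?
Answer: 7125864022398 - 392620404*√33 ≈ 7.1236e+12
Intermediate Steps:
r = -14 (r = 24 - 38 = -14)
m = √33 ≈ 5.7446
H(B, Z) = -14
((-8008 + H(-25, -78))*(7170 + 17298) - 27906)*((m - 85)*2 - 36129) = ((-8008 - 14)*(7170 + 17298) - 27906)*((√33 - 85)*2 - 36129) = (-8022*24468 - 27906)*((-85 + √33)*2 - 36129) = (-196282296 - 27906)*((-170 + 2*√33) - 36129) = -196310202*(-36299 + 2*√33) = 7125864022398 - 392620404*√33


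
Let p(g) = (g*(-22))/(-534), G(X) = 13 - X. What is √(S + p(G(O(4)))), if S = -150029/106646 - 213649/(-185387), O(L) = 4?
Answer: 5*√1820592005926183954/19770782002 ≈ 0.34123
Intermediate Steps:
p(g) = 11*g/267 (p(g) = -22*g*(-1/534) = 11*g/267)
S = -5028614969/19770782002 (S = -150029*1/106646 - 213649*(-1/185387) = -150029/106646 + 213649/185387 = -5028614969/19770782002 ≈ -0.25435)
√(S + p(G(O(4)))) = √(-5028614969/19770782002 + 11*(13 - 1*4)/267) = √(-5028614969/19770782002 + 11*(13 - 4)/267) = √(-5028614969/19770782002 + (11/267)*9) = √(-5028614969/19770782002 + 33/89) = √(2302124425/19770782002) = 5*√1820592005926183954/19770782002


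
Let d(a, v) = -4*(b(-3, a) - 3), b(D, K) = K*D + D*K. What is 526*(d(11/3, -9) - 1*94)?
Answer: 3156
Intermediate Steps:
b(D, K) = 2*D*K (b(D, K) = D*K + D*K = 2*D*K)
d(a, v) = 12 + 24*a (d(a, v) = -4*(2*(-3)*a - 3) = -4*(-6*a - 3) = -4*(-3 - 6*a) = 12 + 24*a)
526*(d(11/3, -9) - 1*94) = 526*((12 + 24*(11/3)) - 1*94) = 526*((12 + 24*(11*(⅓))) - 94) = 526*((12 + 24*(11/3)) - 94) = 526*((12 + 88) - 94) = 526*(100 - 94) = 526*6 = 3156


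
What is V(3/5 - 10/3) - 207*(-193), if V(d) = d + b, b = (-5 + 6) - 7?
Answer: 599134/15 ≈ 39942.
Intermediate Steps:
b = -6 (b = 1 - 7 = -6)
V(d) = -6 + d (V(d) = d - 6 = -6 + d)
V(3/5 - 10/3) - 207*(-193) = (-6 + (3/5 - 10/3)) - 207*(-193) = (-6 + (3*(⅕) - 10*⅓)) + 39951 = (-6 + (⅗ - 10/3)) + 39951 = (-6 - 41/15) + 39951 = -131/15 + 39951 = 599134/15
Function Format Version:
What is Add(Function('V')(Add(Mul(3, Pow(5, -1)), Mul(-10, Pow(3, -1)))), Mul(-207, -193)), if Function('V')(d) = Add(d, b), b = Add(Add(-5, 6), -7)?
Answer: Rational(599134, 15) ≈ 39942.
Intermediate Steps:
b = -6 (b = Add(1, -7) = -6)
Function('V')(d) = Add(-6, d) (Function('V')(d) = Add(d, -6) = Add(-6, d))
Add(Function('V')(Add(Mul(3, Pow(5, -1)), Mul(-10, Pow(3, -1)))), Mul(-207, -193)) = Add(Add(-6, Add(Mul(3, Pow(5, -1)), Mul(-10, Pow(3, -1)))), Mul(-207, -193)) = Add(Add(-6, Add(Mul(3, Rational(1, 5)), Mul(-10, Rational(1, 3)))), 39951) = Add(Add(-6, Add(Rational(3, 5), Rational(-10, 3))), 39951) = Add(Add(-6, Rational(-41, 15)), 39951) = Add(Rational(-131, 15), 39951) = Rational(599134, 15)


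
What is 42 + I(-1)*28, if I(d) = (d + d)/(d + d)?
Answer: 70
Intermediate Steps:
I(d) = 1 (I(d) = (2*d)/((2*d)) = (2*d)*(1/(2*d)) = 1)
42 + I(-1)*28 = 42 + 1*28 = 42 + 28 = 70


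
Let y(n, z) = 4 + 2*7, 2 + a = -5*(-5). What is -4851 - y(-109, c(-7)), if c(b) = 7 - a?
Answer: -4869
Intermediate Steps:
a = 23 (a = -2 - 5*(-5) = -2 + 25 = 23)
c(b) = -16 (c(b) = 7 - 1*23 = 7 - 23 = -16)
y(n, z) = 18 (y(n, z) = 4 + 14 = 18)
-4851 - y(-109, c(-7)) = -4851 - 1*18 = -4851 - 18 = -4869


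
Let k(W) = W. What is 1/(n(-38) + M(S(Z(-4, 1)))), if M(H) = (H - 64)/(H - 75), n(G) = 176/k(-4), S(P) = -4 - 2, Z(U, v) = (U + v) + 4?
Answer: -81/3494 ≈ -0.023183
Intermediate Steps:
Z(U, v) = 4 + U + v
S(P) = -6
n(G) = -44 (n(G) = 176/(-4) = 176*(-1/4) = -44)
M(H) = (-64 + H)/(-75 + H)
1/(n(-38) + M(S(Z(-4, 1)))) = 1/(-44 + (-64 - 6)/(-75 - 6)) = 1/(-44 - 70/(-81)) = 1/(-44 - 1/81*(-70)) = 1/(-44 + 70/81) = 1/(-3494/81) = -81/3494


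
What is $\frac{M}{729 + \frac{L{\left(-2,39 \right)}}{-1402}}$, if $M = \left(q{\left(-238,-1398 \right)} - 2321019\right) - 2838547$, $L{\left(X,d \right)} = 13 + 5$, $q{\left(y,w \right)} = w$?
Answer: $- \frac{904458941}{127755} \approx -7079.6$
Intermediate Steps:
$L{\left(X,d \right)} = 18$
$M = -5160964$ ($M = \left(-1398 - 2321019\right) - 2838547 = -2322417 - 2838547 = -5160964$)
$\frac{M}{729 + \frac{L{\left(-2,39 \right)}}{-1402}} = - \frac{5160964}{729 + \frac{1}{-1402} \cdot 18} = - \frac{5160964}{729 - \frac{9}{701}} = - \frac{5160964}{\frac{511020}{701}} = \left(-5160964\right) \frac{701}{511020} = - \frac{904458941}{127755}$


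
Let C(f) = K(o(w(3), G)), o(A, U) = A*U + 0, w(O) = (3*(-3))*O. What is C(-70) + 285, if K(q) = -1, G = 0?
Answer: 284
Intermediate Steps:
w(O) = -9*O
o(A, U) = A*U
C(f) = -1
C(-70) + 285 = -1 + 285 = 284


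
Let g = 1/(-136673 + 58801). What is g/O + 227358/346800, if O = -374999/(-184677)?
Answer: 8136307065189/12410816904400 ≈ 0.65558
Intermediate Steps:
g = -1/77872 (g = 1/(-77872) = -1/77872 ≈ -1.2842e-5)
O = 374999/184677 (O = -374999*(-1/184677) = 374999/184677 ≈ 2.0306)
g/O + 227358/346800 = -1/(77872*374999/184677) + 227358/346800 = -1/77872*184677/374999 + 227358*(1/346800) = -184677/29201922128 + 2229/3400 = 8136307065189/12410816904400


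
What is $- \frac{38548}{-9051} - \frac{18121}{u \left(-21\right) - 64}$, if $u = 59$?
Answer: $\frac{214241215}{11793453} \approx 18.166$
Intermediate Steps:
$- \frac{38548}{-9051} - \frac{18121}{u \left(-21\right) - 64} = - \frac{38548}{-9051} - \frac{18121}{59 \left(-21\right) - 64} = \left(-38548\right) \left(- \frac{1}{9051}\right) - \frac{18121}{-1239 - 64} = \frac{38548}{9051} - \frac{18121}{-1303} = \frac{38548}{9051} - - \frac{18121}{1303} = \frac{38548}{9051} + \frac{18121}{1303} = \frac{214241215}{11793453}$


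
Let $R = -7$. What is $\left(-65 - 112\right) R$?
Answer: $1239$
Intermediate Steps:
$\left(-65 - 112\right) R = \left(-65 - 112\right) \left(-7\right) = \left(-177\right) \left(-7\right) = 1239$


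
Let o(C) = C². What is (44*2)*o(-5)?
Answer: 2200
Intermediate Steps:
(44*2)*o(-5) = (44*2)*(-5)² = 88*25 = 2200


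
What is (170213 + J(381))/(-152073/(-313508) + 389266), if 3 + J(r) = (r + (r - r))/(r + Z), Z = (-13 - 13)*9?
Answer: 2614787452836/5979869702849 ≈ 0.43726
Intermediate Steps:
Z = -234 (Z = -26*9 = -234)
J(r) = -3 + r/(-234 + r) (J(r) = -3 + (r + (r - r))/(r - 234) = -3 + (r + 0)/(-234 + r) = -3 + r/(-234 + r))
(170213 + J(381))/(-152073/(-313508) + 389266) = (170213 + 2*(351 - 1*381)/(-234 + 381))/(-152073/(-313508) + 389266) = (170213 + 2*(351 - 381)/147)/(-152073*(-1/313508) + 389266) = (170213 + 2*(1/147)*(-30))/(152073/313508 + 389266) = (170213 - 20/49)/(122038157201/313508) = (8340417/49)*(313508/122038157201) = 2614787452836/5979869702849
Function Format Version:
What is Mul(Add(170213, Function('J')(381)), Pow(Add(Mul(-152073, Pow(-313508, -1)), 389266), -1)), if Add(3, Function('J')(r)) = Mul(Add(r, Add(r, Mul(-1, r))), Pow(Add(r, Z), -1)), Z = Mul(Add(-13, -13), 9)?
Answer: Rational(2614787452836, 5979869702849) ≈ 0.43726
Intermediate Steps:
Z = -234 (Z = Mul(-26, 9) = -234)
Function('J')(r) = Add(-3, Mul(r, Pow(Add(-234, r), -1))) (Function('J')(r) = Add(-3, Mul(Add(r, Add(r, Mul(-1, r))), Pow(Add(r, -234), -1))) = Add(-3, Mul(Add(r, 0), Pow(Add(-234, r), -1))) = Add(-3, Mul(r, Pow(Add(-234, r), -1))))
Mul(Add(170213, Function('J')(381)), Pow(Add(Mul(-152073, Pow(-313508, -1)), 389266), -1)) = Mul(Add(170213, Mul(2, Pow(Add(-234, 381), -1), Add(351, Mul(-1, 381)))), Pow(Add(Mul(-152073, Pow(-313508, -1)), 389266), -1)) = Mul(Add(170213, Mul(2, Pow(147, -1), Add(351, -381))), Pow(Add(Mul(-152073, Rational(-1, 313508)), 389266), -1)) = Mul(Add(170213, Mul(2, Rational(1, 147), -30)), Pow(Add(Rational(152073, 313508), 389266), -1)) = Mul(Add(170213, Rational(-20, 49)), Pow(Rational(122038157201, 313508), -1)) = Mul(Rational(8340417, 49), Rational(313508, 122038157201)) = Rational(2614787452836, 5979869702849)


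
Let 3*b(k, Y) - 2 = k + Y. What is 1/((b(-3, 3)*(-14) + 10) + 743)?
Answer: 3/2231 ≈ 0.0013447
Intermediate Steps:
b(k, Y) = ⅔ + Y/3 + k/3 (b(k, Y) = ⅔ + (k + Y)/3 = ⅔ + (Y + k)/3 = ⅔ + (Y/3 + k/3) = ⅔ + Y/3 + k/3)
1/((b(-3, 3)*(-14) + 10) + 743) = 1/(((⅔ + (⅓)*3 + (⅓)*(-3))*(-14) + 10) + 743) = 1/(((⅔ + 1 - 1)*(-14) + 10) + 743) = 1/(((⅔)*(-14) + 10) + 743) = 1/((-28/3 + 10) + 743) = 1/(⅔ + 743) = 1/(2231/3) = 3/2231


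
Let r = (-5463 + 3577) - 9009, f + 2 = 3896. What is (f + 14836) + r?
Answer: 7835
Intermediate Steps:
f = 3894 (f = -2 + 3896 = 3894)
r = -10895 (r = -1886 - 9009 = -10895)
(f + 14836) + r = (3894 + 14836) - 10895 = 18730 - 10895 = 7835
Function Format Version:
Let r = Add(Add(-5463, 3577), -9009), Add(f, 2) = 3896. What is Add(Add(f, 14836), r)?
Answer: 7835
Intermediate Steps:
f = 3894 (f = Add(-2, 3896) = 3894)
r = -10895 (r = Add(-1886, -9009) = -10895)
Add(Add(f, 14836), r) = Add(Add(3894, 14836), -10895) = Add(18730, -10895) = 7835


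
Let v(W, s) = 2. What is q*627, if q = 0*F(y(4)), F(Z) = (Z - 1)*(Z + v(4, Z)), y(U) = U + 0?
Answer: 0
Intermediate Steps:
y(U) = U
F(Z) = (-1 + Z)*(2 + Z) (F(Z) = (Z - 1)*(Z + 2) = (-1 + Z)*(2 + Z))
q = 0 (q = 0*(-2 + 4 + 4²) = 0*(-2 + 4 + 16) = 0*18 = 0)
q*627 = 0*627 = 0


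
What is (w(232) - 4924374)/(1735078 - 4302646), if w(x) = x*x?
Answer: 2435275/1283784 ≈ 1.8969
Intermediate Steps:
w(x) = x²
(w(232) - 4924374)/(1735078 - 4302646) = (232² - 4924374)/(1735078 - 4302646) = (53824 - 4924374)/(-2567568) = -4870550*(-1/2567568) = 2435275/1283784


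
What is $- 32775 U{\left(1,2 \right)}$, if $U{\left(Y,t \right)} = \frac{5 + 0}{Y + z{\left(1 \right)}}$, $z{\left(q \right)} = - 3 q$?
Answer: $\frac{163875}{2} \approx 81938.0$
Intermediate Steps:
$U{\left(Y,t \right)} = \frac{5}{-3 + Y}$ ($U{\left(Y,t \right)} = \frac{5 + 0}{Y - 3} = \frac{5}{Y - 3} = \frac{5}{-3 + Y}$)
$- 32775 U{\left(1,2 \right)} = - 32775 \frac{5}{-3 + 1} = - 32775 \frac{5}{-2} = - 32775 \cdot 5 \left(- \frac{1}{2}\right) = \left(-32775\right) \left(- \frac{5}{2}\right) = \frac{163875}{2}$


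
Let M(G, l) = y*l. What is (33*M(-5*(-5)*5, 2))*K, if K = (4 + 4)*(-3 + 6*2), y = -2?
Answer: -9504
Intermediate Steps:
M(G, l) = -2*l
K = 72 (K = 8*(-3 + 12) = 8*9 = 72)
(33*M(-5*(-5)*5, 2))*K = (33*(-2*2))*72 = (33*(-4))*72 = -132*72 = -9504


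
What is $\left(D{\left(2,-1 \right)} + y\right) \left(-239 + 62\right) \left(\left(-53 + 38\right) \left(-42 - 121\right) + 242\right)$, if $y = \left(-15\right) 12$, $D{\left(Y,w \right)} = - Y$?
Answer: $86559018$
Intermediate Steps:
$y = -180$
$\left(D{\left(2,-1 \right)} + y\right) \left(-239 + 62\right) \left(\left(-53 + 38\right) \left(-42 - 121\right) + 242\right) = \left(\left(-1\right) 2 - 180\right) \left(-239 + 62\right) \left(\left(-53 + 38\right) \left(-42 - 121\right) + 242\right) = \left(-2 - 180\right) \left(- 177 \left(\left(-15\right) \left(-163\right) + 242\right)\right) = - 182 \left(- 177 \left(2445 + 242\right)\right) = - 182 \left(\left(-177\right) 2687\right) = \left(-182\right) \left(-475599\right) = 86559018$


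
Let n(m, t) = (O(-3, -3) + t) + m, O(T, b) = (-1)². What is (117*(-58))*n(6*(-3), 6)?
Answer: 74646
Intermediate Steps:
O(T, b) = 1
n(m, t) = 1 + m + t (n(m, t) = (1 + t) + m = 1 + m + t)
(117*(-58))*n(6*(-3), 6) = (117*(-58))*(1 + 6*(-3) + 6) = -6786*(1 - 18 + 6) = -6786*(-11) = 74646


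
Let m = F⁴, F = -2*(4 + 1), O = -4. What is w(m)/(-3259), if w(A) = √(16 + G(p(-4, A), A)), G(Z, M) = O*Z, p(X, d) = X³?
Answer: -4*√17/3259 ≈ -0.0050606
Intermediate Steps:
F = -10 (F = -2*5 = -10)
G(Z, M) = -4*Z
m = 10000 (m = (-10)⁴ = 10000)
w(A) = 4*√17 (w(A) = √(16 - 4*(-4)³) = √(16 - 4*(-64)) = √(16 + 256) = √272 = 4*√17)
w(m)/(-3259) = (4*√17)/(-3259) = (4*√17)*(-1/3259) = -4*√17/3259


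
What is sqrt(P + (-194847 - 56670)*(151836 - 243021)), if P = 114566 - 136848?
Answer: 23*sqrt(43354547) ≈ 1.5144e+5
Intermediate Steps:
P = -22282
sqrt(P + (-194847 - 56670)*(151836 - 243021)) = sqrt(-22282 + (-194847 - 56670)*(151836 - 243021)) = sqrt(-22282 - 251517*(-91185)) = sqrt(-22282 + 22934577645) = sqrt(22934555363) = 23*sqrt(43354547)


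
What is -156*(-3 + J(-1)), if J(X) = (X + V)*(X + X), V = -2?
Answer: -468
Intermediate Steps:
J(X) = 2*X*(-2 + X) (J(X) = (X - 2)*(X + X) = (-2 + X)*(2*X) = 2*X*(-2 + X))
-156*(-3 + J(-1)) = -156*(-3 + 2*(-1)*(-2 - 1)) = -156*(-3 + 2*(-1)*(-3)) = -156*(-3 + 6) = -156*3 = -468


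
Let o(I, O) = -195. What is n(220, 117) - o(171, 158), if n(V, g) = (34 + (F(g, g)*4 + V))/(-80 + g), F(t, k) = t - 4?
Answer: 7921/37 ≈ 214.08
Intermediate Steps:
F(t, k) = -4 + t
n(V, g) = (18 + V + 4*g)/(-80 + g) (n(V, g) = (34 + ((-4 + g)*4 + V))/(-80 + g) = (34 + ((-16 + 4*g) + V))/(-80 + g) = (34 + (-16 + V + 4*g))/(-80 + g) = (18 + V + 4*g)/(-80 + g))
n(220, 117) - o(171, 158) = (18 + 220 + 4*117)/(-80 + 117) - 1*(-195) = (18 + 220 + 468)/37 + 195 = (1/37)*706 + 195 = 706/37 + 195 = 7921/37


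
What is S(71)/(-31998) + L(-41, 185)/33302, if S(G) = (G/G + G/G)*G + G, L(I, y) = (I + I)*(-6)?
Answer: 1441615/177599566 ≈ 0.0081172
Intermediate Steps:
L(I, y) = -12*I (L(I, y) = (2*I)*(-6) = -12*I)
S(G) = 3*G (S(G) = (1 + 1)*G + G = 2*G + G = 3*G)
S(71)/(-31998) + L(-41, 185)/33302 = (3*71)/(-31998) - 12*(-41)/33302 = 213*(-1/31998) + 492*(1/33302) = -71/10666 + 246/16651 = 1441615/177599566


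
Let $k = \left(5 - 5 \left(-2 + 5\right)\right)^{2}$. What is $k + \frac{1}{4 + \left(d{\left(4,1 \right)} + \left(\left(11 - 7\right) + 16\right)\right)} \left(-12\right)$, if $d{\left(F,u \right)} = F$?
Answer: $\frac{697}{7} \approx 99.571$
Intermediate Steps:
$k = 100$ ($k = \left(5 - 15\right)^{2} = \left(-10\right)^{2} = 100$)
$k + \frac{1}{4 + \left(d{\left(4,1 \right)} + \left(\left(11 - 7\right) + 16\right)\right)} \left(-12\right) = 100 + \frac{1}{4 + \left(4 + \left(\left(11 - 7\right) + 16\right)\right)} \left(-12\right) = 100 + \frac{1}{4 + \left(4 + \left(4 + 16\right)\right)} \left(-12\right) = 100 + \frac{1}{4 + \left(4 + 20\right)} \left(-12\right) = 100 + \frac{1}{4 + 24} \left(-12\right) = 100 + \frac{1}{28} \left(-12\right) = 100 - \frac{3}{7} = \frac{697}{7}$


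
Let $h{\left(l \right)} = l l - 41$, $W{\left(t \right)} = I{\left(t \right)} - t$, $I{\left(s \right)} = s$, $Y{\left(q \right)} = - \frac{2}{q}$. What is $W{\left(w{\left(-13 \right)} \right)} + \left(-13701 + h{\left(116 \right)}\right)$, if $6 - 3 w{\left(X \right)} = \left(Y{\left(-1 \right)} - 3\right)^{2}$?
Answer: $-286$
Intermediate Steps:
$w{\left(X \right)} = \frac{5}{3}$ ($w{\left(X \right)} = 2 - \frac{\left(- \frac{2}{-1} - 3\right)^{2}}{3} = 2 - \frac{\left(\left(-2\right) \left(-1\right) - 3\right)^{2}}{3} = 2 - \frac{\left(2 - 3\right)^{2}}{3} = 2 - \frac{\left(-1\right)^{2}}{3} = 2 - \frac{1}{3} = \frac{5}{3}$)
$W{\left(t \right)} = 0$ ($W{\left(t \right)} = t - t = 0$)
$h{\left(l \right)} = -41 + l^{2}$ ($h{\left(l \right)} = l^{2} - 41 = -41 + l^{2}$)
$W{\left(w{\left(-13 \right)} \right)} + \left(-13701 + h{\left(116 \right)}\right) = 0 - \left(13742 - 13456\right) = 0 + \left(-13701 + \left(-41 + 13456\right)\right) = 0 + \left(-13701 + 13415\right) = 0 - 286 = -286$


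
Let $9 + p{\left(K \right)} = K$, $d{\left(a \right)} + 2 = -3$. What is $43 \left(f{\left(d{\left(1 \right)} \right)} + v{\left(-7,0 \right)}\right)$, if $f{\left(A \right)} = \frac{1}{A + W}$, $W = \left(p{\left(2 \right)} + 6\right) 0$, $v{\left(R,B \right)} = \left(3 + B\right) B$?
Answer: $- \frac{43}{5} \approx -8.6$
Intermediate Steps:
$d{\left(a \right)} = -5$ ($d{\left(a \right)} = -2 - 3 = -5$)
$p{\left(K \right)} = -9 + K$
$v{\left(R,B \right)} = B \left(3 + B\right)$
$W = 0$ ($W = \left(\left(-9 + 2\right) + 6\right) 0 = \left(-7 + 6\right) 0 = \left(-1\right) 0 = 0$)
$f{\left(A \right)} = \frac{1}{A}$ ($f{\left(A \right)} = \frac{1}{A + 0} = \frac{1}{A}$)
$43 \left(f{\left(d{\left(1 \right)} \right)} + v{\left(-7,0 \right)}\right) = 43 \left(\frac{1}{-5} + 0 \left(3 + 0\right)\right) = 43 \left(- \frac{1}{5} + 0 \cdot 3\right) = 43 \left(- \frac{1}{5} + 0\right) = 43 \left(- \frac{1}{5}\right) = - \frac{43}{5}$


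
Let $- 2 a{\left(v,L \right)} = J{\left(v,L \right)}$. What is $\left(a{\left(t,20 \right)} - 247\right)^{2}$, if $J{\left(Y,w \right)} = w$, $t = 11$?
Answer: $66049$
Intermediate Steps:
$a{\left(v,L \right)} = - \frac{L}{2}$
$\left(a{\left(t,20 \right)} - 247\right)^{2} = \left(\left(- \frac{1}{2}\right) 20 - 247\right)^{2} = \left(-10 - 247\right)^{2} = \left(-257\right)^{2} = 66049$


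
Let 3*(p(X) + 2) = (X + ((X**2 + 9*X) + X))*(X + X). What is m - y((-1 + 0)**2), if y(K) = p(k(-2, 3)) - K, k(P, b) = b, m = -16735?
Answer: -16816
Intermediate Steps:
p(X) = -2 + 2*X*(X**2 + 11*X)/3 (p(X) = -2 + ((X + ((X**2 + 9*X) + X))*(X + X))/3 = -2 + ((X + (X**2 + 10*X))*(2*X))/3 = -2 + ((X**2 + 11*X)*(2*X))/3 = -2 + (2*X*(X**2 + 11*X))/3 = -2 + 2*X*(X**2 + 11*X)/3)
y(K) = 82 - K (y(K) = (-2 + (2/3)*3**3 + (22/3)*3**2) - K = (-2 + (2/3)*27 + (22/3)*9) - K = (-2 + 18 + 66) - K = 82 - K)
m - y((-1 + 0)**2) = -16735 - (82 - (-1 + 0)**2) = -16735 - (82 - 1*(-1)**2) = -16735 - (82 - 1*1) = -16735 - (82 - 1) = -16735 - 1*81 = -16735 - 81 = -16816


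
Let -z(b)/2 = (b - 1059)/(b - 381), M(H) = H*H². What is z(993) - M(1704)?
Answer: -252335844853/51 ≈ -4.9478e+9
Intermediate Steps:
M(H) = H³
z(b) = -2*(-1059 + b)/(-381 + b) (z(b) = -2*(b - 1059)/(b - 381) = -2*(-1059 + b)/(-381 + b))
z(993) - M(1704) = 2*(1059 - 1*993)/(-381 + 993) - 1*1704³ = 2*(1059 - 993)/612 - 1*4947761664 = 2*(1/612)*66 - 4947761664 = 11/51 - 4947761664 = -252335844853/51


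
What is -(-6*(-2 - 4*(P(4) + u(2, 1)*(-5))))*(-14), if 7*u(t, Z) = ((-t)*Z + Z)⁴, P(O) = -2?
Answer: -744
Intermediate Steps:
u(t, Z) = (Z - Z*t)⁴/7 (u(t, Z) = ((-t)*Z + Z)⁴/7 = (-Z*t + Z)⁴/7 = (Z - Z*t)⁴/7)
-(-6*(-2 - 4*(P(4) + u(2, 1)*(-5))))*(-14) = -(-6*(-2 - 4*(-2 + ((⅐)*1⁴*(-1 + 2)⁴)*(-5))))*(-14) = -(-6*(-2 - 4*(-2 + ((⅐)*1*1⁴)*(-5))))*(-14) = -(-6*(-2 - 4*(-2 + ((⅐)*1*1)*(-5))))*(-14) = -(-6*(-2 - 4*(-2 + (⅐)*(-5))))*(-14) = -(-6*(-2 - 4*(-2 - 5/7)))*(-14) = -(-6*(-2 - 4*(-19/7)))*(-14) = -(-6*(-2 + 76/7))*(-14) = -(-6*62/7)*(-14) = -(-372)*(-14)/7 = -1*744 = -744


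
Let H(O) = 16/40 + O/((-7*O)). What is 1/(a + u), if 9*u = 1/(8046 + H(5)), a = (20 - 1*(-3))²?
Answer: 2534571/1340788094 ≈ 0.0018904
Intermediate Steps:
H(O) = 9/35 (H(O) = 16*(1/40) + O*(-1/(7*O)) = ⅖ - ⅐ = 9/35)
a = 529 (a = (20 + 3)² = 23² = 529)
u = 35/2534571 (u = 1/(9*(8046 + 9/35)) = 1/(9*(281619/35)) = (⅑)*(35/281619) = 35/2534571 ≈ 1.3809e-5)
1/(a + u) = 1/(529 + 35/2534571) = 1/(1340788094/2534571) = 2534571/1340788094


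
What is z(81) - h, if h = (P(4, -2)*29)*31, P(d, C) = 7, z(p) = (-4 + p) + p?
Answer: -6135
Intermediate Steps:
z(p) = -4 + 2*p
h = 6293 (h = (7*29)*31 = 203*31 = 6293)
z(81) - h = (-4 + 2*81) - 1*6293 = (-4 + 162) - 6293 = 158 - 6293 = -6135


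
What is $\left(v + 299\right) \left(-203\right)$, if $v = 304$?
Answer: $-122409$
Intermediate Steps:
$\left(v + 299\right) \left(-203\right) = \left(304 + 299\right) \left(-203\right) = 603 \left(-203\right) = -122409$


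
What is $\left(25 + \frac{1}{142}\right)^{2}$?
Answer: $\frac{12609601}{20164} \approx 625.35$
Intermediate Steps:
$\left(25 + \frac{1}{142}\right)^{2} = \left(\frac{3551}{142}\right)^{2} = \frac{12609601}{20164}$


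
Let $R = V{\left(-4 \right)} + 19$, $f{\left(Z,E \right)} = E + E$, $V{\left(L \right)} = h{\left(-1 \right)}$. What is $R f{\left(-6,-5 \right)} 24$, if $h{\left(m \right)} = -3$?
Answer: $-3840$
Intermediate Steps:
$V{\left(L \right)} = -3$
$f{\left(Z,E \right)} = 2 E$
$R = 16$ ($R = -3 + 19 = 16$)
$R f{\left(-6,-5 \right)} 24 = 16 \cdot 2 \left(-5\right) 24 = 16 \left(-10\right) 24 = \left(-160\right) 24 = -3840$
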